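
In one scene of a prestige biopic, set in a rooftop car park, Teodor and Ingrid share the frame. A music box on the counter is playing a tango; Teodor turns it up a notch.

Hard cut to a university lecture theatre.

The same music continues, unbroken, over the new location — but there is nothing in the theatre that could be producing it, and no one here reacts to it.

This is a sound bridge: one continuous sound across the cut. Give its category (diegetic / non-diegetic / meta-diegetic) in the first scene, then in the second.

Scene one: a music box is an on-screen source and Teodor reacts to it → diegetic.
Scene two: there is no source in the theatre and no one hears it — it's now underscore → non-diegetic.

diegetic, non-diegetic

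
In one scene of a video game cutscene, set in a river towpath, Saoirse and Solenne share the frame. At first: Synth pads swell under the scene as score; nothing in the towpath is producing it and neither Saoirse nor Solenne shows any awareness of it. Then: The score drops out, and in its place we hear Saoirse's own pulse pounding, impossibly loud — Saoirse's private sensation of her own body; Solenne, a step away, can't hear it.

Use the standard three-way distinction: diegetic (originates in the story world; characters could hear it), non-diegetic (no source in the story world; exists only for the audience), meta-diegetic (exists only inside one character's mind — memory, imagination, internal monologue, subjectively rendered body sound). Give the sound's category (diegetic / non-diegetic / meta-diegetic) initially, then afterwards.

non-diegetic, meta-diegetic

Initially: underscore with no in-world source, inaudible to the characters → non-diegetic.
Afterwards: the body sound is Saoirse's subjective perception alone — Solenne can't hear it → meta-diegetic.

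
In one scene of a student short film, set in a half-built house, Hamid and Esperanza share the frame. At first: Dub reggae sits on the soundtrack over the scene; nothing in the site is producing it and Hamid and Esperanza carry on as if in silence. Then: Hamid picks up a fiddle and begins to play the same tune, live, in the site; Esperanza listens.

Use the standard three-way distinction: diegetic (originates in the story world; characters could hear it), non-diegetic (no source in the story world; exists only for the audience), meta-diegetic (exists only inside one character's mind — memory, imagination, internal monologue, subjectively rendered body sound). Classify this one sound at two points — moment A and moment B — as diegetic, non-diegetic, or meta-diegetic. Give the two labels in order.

non-diegetic, diegetic

Moment A: no in-world source exists and no character can hear it — underscore → non-diegetic.
Moment B: a fiddle is now a real source in the story world and the characters hear it → diegetic.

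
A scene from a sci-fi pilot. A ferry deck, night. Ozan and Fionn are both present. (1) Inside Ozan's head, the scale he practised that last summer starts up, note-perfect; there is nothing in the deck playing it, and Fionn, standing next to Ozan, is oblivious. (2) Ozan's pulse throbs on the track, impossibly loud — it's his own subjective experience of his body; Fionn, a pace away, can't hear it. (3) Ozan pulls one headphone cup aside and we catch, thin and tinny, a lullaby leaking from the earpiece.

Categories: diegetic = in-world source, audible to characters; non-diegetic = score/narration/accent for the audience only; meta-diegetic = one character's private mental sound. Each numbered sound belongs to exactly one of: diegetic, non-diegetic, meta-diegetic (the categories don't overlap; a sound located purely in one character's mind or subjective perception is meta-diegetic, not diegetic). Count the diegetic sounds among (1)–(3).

(1) remembered music, private to Ozan — Fionn is oblivious because it isn't in the room → meta-diegetic.
(2) is meta-diegetic: it's Ozan's internal bodily sensation rendered as sound; only Ozan 'hears' it.
Sound (3): the earpiece is a real device on Ozan's head — source music, so diegetic.
Diegetic: (3) — that's 1.

1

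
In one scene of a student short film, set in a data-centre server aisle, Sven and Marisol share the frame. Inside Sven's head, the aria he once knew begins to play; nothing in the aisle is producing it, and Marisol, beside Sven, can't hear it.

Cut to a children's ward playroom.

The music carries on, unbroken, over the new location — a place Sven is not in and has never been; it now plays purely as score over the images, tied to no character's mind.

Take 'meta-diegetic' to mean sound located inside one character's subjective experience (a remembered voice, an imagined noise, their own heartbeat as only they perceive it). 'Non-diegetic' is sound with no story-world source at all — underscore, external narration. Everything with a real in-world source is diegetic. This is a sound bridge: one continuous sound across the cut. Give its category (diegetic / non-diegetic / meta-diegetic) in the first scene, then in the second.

Scene one: the music exists only inside Sven's mind; Marisol can't hear it → meta-diegetic.
Scene two: it's detached from Sven entirely and plays over unrelated images with no in-world source — conventional underscore → non-diegetic.

meta-diegetic, non-diegetic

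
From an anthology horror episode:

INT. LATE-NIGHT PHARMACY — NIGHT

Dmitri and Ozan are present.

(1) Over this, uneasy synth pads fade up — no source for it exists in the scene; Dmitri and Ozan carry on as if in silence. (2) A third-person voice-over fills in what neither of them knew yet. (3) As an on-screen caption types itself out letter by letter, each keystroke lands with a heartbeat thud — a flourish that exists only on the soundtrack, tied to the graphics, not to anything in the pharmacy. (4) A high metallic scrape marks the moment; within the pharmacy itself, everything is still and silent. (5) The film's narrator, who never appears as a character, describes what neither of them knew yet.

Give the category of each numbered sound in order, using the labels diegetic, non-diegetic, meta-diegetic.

non-diegetic, non-diegetic, non-diegetic, non-diegetic, non-diegetic

(1) it has no source in the story world and no character can hear it — it's underscore → non-diegetic.
Sound (2): commentary laid over the scene from outside the fiction, so non-diegetic.
(3) is non-diegetic: it accompanies on-screen graphics, not anything inside the story world.
(4) nothing in the scene produces it; it's an accent added for the audience → non-diegetic.
(5) the narrator exists outside the story world, addressing only the audience → non-diegetic.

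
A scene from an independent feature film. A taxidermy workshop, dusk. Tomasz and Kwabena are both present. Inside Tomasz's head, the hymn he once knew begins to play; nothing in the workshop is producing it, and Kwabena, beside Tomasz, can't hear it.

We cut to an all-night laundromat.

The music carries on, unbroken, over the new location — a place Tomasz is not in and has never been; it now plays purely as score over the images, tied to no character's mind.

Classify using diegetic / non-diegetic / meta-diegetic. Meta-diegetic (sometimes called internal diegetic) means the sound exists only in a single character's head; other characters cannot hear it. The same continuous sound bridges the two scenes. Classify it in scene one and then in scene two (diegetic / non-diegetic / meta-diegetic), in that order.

meta-diegetic, non-diegetic

Scene one: the music exists only inside Tomasz's mind; Kwabena can't hear it → meta-diegetic.
Scene two: it's detached from Tomasz entirely and plays over unrelated images with no in-world source — conventional underscore → non-diegetic.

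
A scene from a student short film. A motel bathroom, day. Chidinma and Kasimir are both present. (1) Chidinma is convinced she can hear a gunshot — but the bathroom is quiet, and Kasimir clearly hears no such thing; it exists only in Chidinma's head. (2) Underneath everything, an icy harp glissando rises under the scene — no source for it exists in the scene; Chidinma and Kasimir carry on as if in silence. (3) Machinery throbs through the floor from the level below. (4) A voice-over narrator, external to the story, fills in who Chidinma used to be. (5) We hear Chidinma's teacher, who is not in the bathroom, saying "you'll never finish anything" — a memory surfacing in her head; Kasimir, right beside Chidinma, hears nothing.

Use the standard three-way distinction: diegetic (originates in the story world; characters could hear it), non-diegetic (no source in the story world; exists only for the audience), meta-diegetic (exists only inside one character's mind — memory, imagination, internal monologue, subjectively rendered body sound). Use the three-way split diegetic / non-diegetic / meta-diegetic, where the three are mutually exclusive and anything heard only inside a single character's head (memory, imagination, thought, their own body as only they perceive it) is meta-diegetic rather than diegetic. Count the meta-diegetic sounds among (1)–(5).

(1) subjective to Chidinma: the bathroom is silent and Kasimir hears nothing → meta-diegetic.
(2) score with no on-screen or off-screen source; it exists for the audience alone → non-diegetic.
(3) ambient/room sound belonging to the story's physical space → diegetic.
(4) is non-diegetic: external voice-over — not a character, not heard by anyone in the scene.
(5) is meta-diegetic: the voice is a memory playing only inside Chidinma's mind; Kasimir can't hear it.
Meta-diegetic: (1), (5) — that's 2.

2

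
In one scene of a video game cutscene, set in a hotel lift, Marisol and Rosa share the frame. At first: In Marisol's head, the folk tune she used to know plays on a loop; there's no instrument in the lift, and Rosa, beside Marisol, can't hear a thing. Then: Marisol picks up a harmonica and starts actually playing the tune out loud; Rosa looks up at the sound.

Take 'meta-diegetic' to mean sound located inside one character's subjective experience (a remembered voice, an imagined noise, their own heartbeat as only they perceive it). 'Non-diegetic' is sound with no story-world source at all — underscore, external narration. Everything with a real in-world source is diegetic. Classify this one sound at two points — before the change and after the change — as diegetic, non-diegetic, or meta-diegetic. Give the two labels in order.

meta-diegetic, diegetic

Before the change: the tune exists only as Marisol's private memory; Rosa can't hear it → meta-diegetic.
After the change: Marisol is now producing it live on a harmonica, in the room, and Rosa hears it → diegetic.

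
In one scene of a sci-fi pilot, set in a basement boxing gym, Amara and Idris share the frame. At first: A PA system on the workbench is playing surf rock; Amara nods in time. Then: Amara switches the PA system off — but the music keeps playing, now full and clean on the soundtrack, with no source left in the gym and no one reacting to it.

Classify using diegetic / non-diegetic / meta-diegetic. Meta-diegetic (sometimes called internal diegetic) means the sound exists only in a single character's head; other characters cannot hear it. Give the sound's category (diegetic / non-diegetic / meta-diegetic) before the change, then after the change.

Before the change: a PA system is a real in-scene source and Amara reacts to it → diegetic.
After the change: there is no longer any in-world source and no one can hear it — it has become underscore → non-diegetic.

diegetic, non-diegetic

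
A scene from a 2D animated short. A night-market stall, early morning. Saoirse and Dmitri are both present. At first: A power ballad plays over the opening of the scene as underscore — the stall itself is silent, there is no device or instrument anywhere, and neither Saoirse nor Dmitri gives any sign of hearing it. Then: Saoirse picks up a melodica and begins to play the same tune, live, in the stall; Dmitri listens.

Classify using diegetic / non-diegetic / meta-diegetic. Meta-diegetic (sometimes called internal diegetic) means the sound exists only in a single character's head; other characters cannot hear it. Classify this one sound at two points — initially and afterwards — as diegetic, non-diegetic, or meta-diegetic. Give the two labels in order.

non-diegetic, diegetic

Initially: no in-world source exists and no character can hear it — underscore → non-diegetic.
Afterwards: a melodica is now a real source in the story world and the characters hear it → diegetic.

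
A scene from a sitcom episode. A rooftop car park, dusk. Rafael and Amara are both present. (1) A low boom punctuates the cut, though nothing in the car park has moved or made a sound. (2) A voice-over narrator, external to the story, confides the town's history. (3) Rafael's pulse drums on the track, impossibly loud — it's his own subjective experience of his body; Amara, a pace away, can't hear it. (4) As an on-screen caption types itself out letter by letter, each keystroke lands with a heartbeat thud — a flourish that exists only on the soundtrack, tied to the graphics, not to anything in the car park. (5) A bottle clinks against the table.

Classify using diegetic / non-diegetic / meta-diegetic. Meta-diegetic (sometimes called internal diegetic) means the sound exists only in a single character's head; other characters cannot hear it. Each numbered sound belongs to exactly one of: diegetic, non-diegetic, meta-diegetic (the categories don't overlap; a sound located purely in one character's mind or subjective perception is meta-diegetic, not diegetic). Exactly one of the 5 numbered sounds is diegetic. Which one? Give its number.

Sound (1): nothing in the scene produces it; it's an accent added for the audience, so non-diegetic.
Sound (2): the narrator exists outside the story world, addressing only the audience, so non-diegetic.
(3) is meta-diegetic: point-of-audition from inside Rafael's body; not a sound in the room.
Sound (4): the caption isn't part of the story world, so neither is the sound tied to it, so non-diegetic.
(5) is diegetic: an in-world source (a bottle); characters could hear it.
Only (5) is diegetic.

5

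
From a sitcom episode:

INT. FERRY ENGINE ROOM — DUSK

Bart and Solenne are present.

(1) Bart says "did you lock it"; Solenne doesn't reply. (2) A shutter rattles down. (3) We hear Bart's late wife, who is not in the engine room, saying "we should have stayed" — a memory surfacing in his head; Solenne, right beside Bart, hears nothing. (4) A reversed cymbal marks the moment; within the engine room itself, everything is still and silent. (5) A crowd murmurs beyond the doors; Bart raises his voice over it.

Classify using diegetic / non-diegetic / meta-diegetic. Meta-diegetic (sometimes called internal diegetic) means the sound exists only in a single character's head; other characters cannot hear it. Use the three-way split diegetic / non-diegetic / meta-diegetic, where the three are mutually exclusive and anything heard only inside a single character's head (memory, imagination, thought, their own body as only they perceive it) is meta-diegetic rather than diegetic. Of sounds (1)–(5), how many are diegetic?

3

(1) is diegetic: on-screen dialogue — Bart speaks and Solenne is there to hear.
(2) is diegetic: the sound comes from a shutter physically present in the location.
(3) a remembered line, private to Bart — not present in the room, not audible to Solenne → meta-diegetic.
(4) is non-diegetic: an editorial stinger — it belongs to the cut, not the story world.
(5) it's the actual ambient sound of the location → diegetic.
So 3 of the 5 are diegetic: (1), (2), (5).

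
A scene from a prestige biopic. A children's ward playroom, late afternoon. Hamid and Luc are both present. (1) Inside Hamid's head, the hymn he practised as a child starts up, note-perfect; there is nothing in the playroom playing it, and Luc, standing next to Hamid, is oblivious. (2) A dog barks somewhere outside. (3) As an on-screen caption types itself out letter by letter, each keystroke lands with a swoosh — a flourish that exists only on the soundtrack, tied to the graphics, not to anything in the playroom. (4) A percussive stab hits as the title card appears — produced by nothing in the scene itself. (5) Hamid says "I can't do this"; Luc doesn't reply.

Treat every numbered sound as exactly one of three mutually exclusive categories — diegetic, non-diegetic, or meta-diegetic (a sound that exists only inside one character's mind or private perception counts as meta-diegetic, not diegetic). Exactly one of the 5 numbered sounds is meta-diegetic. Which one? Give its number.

1

(1) it lives in Hamid's subjectivity, not in the playroom → meta-diegetic.
(2) is diegetic: an in-world source (a dog); characters could hear it.
(3) is non-diegetic: the caption isn't part of the story world, so neither is the sound tied to it.
(4) is non-diegetic: nothing in the scene produces it; it's an accent added for the audience.
Sound (5): spoken by a character present in the story world, so diegetic.
Only (1) is meta-diegetic.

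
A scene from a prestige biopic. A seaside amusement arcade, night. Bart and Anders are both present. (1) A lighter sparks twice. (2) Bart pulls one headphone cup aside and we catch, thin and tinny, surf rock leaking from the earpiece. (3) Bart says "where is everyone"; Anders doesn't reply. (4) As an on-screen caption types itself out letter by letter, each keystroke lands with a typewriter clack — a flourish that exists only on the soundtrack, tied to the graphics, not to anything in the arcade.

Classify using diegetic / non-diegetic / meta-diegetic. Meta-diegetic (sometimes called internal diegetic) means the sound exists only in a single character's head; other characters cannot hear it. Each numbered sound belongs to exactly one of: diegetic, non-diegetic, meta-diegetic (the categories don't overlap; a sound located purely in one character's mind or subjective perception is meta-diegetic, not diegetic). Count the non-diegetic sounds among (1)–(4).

Sound (1): a lighter is a real object/event in the scene's world, so diegetic.
(2) is diegetic: it's leaking from a physical pair of headphones in the scene.
(3) is diegetic: Bart is a character speaking aloud in the scene.
(4) is non-diegetic: it accompanies on-screen graphics, not anything inside the story world.
Non-diegetic: (4) — that's 1.

1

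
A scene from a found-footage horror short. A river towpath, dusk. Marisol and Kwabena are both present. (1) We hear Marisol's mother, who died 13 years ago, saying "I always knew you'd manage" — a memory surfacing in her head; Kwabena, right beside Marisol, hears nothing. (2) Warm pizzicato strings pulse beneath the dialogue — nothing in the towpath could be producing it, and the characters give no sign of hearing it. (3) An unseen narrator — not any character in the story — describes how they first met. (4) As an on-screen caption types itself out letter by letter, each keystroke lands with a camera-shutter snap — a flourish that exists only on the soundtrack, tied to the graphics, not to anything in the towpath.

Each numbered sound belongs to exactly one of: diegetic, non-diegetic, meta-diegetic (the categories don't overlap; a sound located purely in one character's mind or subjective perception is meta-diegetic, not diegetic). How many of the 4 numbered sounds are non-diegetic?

3

(1) a remembered line, private to Marisol — not present in the room, not audible to Kwabena → meta-diegetic.
(2) score with no on-screen or off-screen source; it exists for the audience alone → non-diegetic.
(3) the narrator exists outside the story world, addressing only the audience → non-diegetic.
(4) is non-diegetic: sound married to a title/caption — outside the diegesis by definition.
Non-diegetic: (2), (3), (4) — that's 3.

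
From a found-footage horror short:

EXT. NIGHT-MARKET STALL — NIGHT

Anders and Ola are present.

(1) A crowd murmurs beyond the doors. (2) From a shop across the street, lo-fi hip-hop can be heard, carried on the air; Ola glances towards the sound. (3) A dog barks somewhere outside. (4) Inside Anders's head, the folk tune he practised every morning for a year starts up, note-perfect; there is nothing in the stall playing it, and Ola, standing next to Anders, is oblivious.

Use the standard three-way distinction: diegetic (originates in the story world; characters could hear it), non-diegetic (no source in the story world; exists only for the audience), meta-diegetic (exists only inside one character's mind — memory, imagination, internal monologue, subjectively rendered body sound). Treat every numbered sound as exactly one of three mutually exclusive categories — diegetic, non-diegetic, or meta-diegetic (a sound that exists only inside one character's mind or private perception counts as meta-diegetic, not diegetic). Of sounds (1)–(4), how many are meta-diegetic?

(1) it's the actual ambient sound of the location → diegetic.
Sound (2): the music has an off-screen but real-world source and a character hears it, so diegetic.
Sound (3): a dog is a real object/event in the scene's world, so diegetic.
(4) is meta-diegetic: the music is a memory playing inside Anders's mind alone; no real-world source, Ola can't hear it.
So 1 of the 4 is meta-diegetic: (4).

1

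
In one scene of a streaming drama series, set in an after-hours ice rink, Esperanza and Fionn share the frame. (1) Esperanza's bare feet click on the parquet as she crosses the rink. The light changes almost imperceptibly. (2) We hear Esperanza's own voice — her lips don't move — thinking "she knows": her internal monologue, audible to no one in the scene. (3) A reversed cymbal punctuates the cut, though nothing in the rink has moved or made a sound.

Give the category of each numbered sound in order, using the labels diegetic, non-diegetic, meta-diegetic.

diegetic, meta-diegetic, non-diegetic

Sound (1): a character's body making contact with the set — an in-world sound, so diegetic.
(2) is meta-diegetic: it's Esperanza's unspoken thought, heard only by the audience via her subjectivity.
(3) is non-diegetic: an editorial stinger — it belongs to the cut, not the story world.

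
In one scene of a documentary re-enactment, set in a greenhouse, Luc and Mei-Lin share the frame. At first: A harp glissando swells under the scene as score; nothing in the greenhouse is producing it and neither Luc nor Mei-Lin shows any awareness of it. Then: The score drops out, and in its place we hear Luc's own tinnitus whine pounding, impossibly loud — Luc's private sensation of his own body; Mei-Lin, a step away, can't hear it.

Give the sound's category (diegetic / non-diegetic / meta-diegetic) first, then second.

non-diegetic, meta-diegetic

First: underscore with no in-world source, inaudible to the characters → non-diegetic.
Second: the body sound is Luc's subjective perception alone — Mei-Lin can't hear it → meta-diegetic.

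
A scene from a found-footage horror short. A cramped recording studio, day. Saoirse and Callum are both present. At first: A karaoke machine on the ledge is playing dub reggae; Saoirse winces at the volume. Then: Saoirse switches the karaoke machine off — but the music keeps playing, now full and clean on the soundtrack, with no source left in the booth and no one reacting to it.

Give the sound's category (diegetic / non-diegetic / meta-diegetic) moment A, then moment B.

Moment A: a karaoke machine is a real in-scene source and Saoirse reacts to it → diegetic.
Moment B: there is no longer any in-world source and no one can hear it — it has become underscore → non-diegetic.

diegetic, non-diegetic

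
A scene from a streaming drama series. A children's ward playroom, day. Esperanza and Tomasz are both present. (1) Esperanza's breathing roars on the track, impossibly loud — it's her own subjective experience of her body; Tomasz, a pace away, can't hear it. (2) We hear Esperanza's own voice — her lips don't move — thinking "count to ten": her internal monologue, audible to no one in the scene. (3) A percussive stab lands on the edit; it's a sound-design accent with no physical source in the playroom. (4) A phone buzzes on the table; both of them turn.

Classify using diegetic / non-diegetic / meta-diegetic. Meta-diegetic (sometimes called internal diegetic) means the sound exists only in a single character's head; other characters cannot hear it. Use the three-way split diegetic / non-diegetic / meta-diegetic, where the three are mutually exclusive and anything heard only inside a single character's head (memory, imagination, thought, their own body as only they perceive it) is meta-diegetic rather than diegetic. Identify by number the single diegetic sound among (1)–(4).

(1) is meta-diegetic: point-of-audition from inside Esperanza's body; not a sound in the room.
Sound (2): Esperanza's thought-voice: a private mental sound no other character can hear, so meta-diegetic.
Sound (3): it's a sound-design accent with no in-world source; no one in the scene can hear it, so non-diegetic.
Sound (4): a phone is a real object/event in the scene's world, so diegetic.
Only (4) is diegetic.

4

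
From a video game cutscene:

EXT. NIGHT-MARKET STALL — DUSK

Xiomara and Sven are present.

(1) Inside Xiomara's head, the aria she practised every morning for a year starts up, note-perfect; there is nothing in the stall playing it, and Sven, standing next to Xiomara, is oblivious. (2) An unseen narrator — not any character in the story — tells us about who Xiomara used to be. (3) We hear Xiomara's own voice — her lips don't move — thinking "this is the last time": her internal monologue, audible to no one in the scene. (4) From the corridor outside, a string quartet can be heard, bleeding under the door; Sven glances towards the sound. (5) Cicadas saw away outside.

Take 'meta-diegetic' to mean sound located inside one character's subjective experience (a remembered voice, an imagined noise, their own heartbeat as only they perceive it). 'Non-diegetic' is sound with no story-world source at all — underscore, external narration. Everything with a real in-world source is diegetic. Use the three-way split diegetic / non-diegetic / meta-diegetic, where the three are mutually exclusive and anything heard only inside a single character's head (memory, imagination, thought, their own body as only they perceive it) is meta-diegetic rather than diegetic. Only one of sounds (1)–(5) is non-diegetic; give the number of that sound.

2

(1) the music is a memory playing inside Xiomara's mind alone; no real-world source, Sven can't hear it → meta-diegetic.
(2) is non-diegetic: commentary laid over the scene from outside the fiction.
(3) it's Xiomara's unspoken thought, heard only by the audience via her subjectivity → meta-diegetic.
(4) is diegetic: off-screen diegetic: the source is out of frame but still in the story's space.
Sound (5): cicadas is part of the location's real environment, so diegetic.
Only (2) is non-diegetic.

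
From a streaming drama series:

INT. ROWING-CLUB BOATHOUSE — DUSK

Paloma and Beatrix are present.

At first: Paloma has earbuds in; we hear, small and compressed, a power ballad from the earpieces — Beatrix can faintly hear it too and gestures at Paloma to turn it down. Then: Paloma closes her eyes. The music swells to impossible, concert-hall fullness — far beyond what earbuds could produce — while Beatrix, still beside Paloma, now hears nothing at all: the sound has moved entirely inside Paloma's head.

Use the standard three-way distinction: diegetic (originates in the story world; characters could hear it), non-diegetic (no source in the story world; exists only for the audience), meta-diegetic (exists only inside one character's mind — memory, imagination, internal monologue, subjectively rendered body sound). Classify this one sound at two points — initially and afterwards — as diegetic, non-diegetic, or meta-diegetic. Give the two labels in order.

diegetic, meta-diegetic

Initially: the earbuds are a physical source both characters can hear → diegetic.
Afterwards: the music now exists only as Paloma's subjective experience; Beatrix can no longer hear it → meta-diegetic.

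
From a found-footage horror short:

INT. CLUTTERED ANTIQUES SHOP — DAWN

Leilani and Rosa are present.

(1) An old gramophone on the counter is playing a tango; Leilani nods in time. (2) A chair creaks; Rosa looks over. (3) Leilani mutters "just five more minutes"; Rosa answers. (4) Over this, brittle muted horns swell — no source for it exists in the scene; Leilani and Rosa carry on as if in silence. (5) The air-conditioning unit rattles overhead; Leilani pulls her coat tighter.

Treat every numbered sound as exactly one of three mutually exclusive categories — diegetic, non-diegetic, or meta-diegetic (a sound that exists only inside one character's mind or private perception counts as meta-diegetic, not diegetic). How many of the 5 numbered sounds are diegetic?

(1) the music comes from an on-screen device that Leilani responds to → diegetic.
(2) is diegetic: an in-world source (a chair); characters could hear it.
(3) Leilani is a character speaking aloud in the scene → diegetic.
(4) nothing in the shop produces it and the characters don't hear it — pure soundtrack → non-diegetic.
Sound (5): it's the actual ambient sound of the location, so diegetic.
Diegetic: (1), (2), (3), (5) — that's 4.

4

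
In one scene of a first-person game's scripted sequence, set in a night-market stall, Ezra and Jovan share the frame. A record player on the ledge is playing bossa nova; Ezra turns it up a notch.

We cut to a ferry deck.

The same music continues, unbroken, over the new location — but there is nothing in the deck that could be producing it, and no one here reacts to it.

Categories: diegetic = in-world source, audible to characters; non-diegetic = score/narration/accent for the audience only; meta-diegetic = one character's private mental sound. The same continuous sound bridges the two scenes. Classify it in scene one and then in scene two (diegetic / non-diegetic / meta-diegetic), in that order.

Scene one: a record player is an on-screen source and Ezra reacts to it → diegetic.
Scene two: there is no source in the deck and no one hears it — it's now underscore → non-diegetic.

diegetic, non-diegetic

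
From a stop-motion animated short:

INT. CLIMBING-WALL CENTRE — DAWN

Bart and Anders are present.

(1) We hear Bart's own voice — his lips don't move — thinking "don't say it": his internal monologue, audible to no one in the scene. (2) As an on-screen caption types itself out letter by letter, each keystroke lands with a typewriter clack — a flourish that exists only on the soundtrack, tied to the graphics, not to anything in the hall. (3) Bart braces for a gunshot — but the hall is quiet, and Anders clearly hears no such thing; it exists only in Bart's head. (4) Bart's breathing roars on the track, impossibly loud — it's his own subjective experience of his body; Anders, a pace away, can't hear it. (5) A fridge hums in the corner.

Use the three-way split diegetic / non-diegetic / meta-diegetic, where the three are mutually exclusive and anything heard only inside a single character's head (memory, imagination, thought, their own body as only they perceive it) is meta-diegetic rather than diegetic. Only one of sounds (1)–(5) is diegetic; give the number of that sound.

(1) it's Bart's unspoken thought, heard only by the audience via his subjectivity → meta-diegetic.
Sound (2): the caption isn't part of the story world, so neither is the sound tied to it, so non-diegetic.
(3) is meta-diegetic: Bart alone 'hears' it — an imagined sound, not present in the space.
(4) is meta-diegetic: point-of-audition from inside Bart's body; not a sound in the room.
(5) ambient/room sound belonging to the story's physical space → diegetic.
Only (5) is diegetic.

5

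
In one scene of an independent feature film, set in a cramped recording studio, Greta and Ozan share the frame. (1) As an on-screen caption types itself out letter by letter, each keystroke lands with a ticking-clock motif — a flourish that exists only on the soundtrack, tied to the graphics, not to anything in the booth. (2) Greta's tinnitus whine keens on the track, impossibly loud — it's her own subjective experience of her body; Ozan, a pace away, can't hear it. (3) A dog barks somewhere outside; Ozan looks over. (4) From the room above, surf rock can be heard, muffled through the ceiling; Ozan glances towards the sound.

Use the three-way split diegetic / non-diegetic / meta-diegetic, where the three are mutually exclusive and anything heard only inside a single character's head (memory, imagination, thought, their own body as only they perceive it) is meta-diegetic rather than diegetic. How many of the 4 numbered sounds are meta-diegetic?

1

(1) it accompanies on-screen graphics, not anything inside the story world → non-diegetic.
Sound (2): point-of-audition from inside Greta's body; not a sound in the room, so meta-diegetic.
(3) is diegetic: a dog is a real object/event in the scene's world.
(4) it's coming from the room above — a location within the story world — and Ozan reacts → diegetic.
Meta-diegetic: (2) — that's 1.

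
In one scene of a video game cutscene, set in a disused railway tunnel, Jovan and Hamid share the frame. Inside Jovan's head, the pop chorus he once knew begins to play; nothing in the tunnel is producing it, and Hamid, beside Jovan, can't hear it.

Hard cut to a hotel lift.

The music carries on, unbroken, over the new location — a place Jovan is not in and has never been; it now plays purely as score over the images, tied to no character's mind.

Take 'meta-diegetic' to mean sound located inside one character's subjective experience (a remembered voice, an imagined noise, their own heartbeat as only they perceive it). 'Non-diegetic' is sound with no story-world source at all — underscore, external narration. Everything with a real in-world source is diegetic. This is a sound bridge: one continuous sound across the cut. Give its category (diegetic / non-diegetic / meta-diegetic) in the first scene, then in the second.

meta-diegetic, non-diegetic

Scene one: the music exists only inside Jovan's mind; Hamid can't hear it → meta-diegetic.
Scene two: it's detached from Jovan entirely and plays over unrelated images with no in-world source — conventional underscore → non-diegetic.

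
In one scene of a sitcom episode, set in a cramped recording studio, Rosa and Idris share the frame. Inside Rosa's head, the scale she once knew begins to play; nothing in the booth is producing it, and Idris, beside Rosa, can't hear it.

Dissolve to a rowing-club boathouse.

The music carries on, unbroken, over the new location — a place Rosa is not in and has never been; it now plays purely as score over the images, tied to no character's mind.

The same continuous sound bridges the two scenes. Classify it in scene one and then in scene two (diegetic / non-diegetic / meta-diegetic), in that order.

Scene one: the music exists only inside Rosa's mind; Idris can't hear it → meta-diegetic.
Scene two: it's detached from Rosa entirely and plays over unrelated images with no in-world source — conventional underscore → non-diegetic.

meta-diegetic, non-diegetic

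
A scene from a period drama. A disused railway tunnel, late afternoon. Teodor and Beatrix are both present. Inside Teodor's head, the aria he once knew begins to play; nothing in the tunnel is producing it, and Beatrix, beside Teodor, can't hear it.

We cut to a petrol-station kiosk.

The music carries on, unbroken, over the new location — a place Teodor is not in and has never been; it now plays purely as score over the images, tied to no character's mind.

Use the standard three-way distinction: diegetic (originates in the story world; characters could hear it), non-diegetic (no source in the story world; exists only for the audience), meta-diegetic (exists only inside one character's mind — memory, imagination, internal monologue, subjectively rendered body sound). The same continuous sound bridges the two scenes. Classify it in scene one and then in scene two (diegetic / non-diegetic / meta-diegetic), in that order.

meta-diegetic, non-diegetic

Scene one: the music exists only inside Teodor's mind; Beatrix can't hear it → meta-diegetic.
Scene two: it's detached from Teodor entirely and plays over unrelated images with no in-world source — conventional underscore → non-diegetic.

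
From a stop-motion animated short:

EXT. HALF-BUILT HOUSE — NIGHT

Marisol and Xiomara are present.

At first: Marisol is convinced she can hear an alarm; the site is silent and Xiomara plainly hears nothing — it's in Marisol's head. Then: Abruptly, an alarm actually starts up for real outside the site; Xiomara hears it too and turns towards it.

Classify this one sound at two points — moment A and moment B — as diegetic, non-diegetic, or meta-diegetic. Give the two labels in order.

meta-diegetic, diegetic

Moment A: only Marisol 'hears' it — imagined, in her mind → meta-diegetic.
Moment B: now there's a real external source and Xiomara hears it too — in the story world → diegetic.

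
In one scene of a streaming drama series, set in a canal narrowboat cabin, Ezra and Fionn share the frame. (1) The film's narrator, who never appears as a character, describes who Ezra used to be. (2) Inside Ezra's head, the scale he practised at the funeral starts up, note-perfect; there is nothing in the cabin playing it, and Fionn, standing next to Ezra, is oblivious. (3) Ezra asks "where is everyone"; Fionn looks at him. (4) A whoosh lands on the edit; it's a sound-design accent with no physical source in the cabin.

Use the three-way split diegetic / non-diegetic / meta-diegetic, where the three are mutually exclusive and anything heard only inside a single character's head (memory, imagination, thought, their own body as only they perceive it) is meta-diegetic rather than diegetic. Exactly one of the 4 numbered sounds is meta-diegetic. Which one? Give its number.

2

(1) external voice-over — not a character, not heard by anyone in the scene → non-diegetic.
Sound (2): it lives in Ezra's subjectivity, not in the cabin, so meta-diegetic.
(3) spoken by a character present in the story world → diegetic.
(4) it's a sound-design accent with no in-world source; no one in the scene can hear it → non-diegetic.
Only (2) is meta-diegetic.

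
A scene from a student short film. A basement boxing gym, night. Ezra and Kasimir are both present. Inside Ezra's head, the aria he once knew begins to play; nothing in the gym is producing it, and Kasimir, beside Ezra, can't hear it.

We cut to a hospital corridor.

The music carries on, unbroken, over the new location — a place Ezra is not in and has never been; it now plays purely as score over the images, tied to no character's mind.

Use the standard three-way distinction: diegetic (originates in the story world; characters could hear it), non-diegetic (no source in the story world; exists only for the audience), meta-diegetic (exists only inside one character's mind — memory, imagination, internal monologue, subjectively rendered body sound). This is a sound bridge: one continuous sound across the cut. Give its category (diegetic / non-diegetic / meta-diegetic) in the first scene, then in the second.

meta-diegetic, non-diegetic

Scene one: the music exists only inside Ezra's mind; Kasimir can't hear it → meta-diegetic.
Scene two: it's detached from Ezra entirely and plays over unrelated images with no in-world source — conventional underscore → non-diegetic.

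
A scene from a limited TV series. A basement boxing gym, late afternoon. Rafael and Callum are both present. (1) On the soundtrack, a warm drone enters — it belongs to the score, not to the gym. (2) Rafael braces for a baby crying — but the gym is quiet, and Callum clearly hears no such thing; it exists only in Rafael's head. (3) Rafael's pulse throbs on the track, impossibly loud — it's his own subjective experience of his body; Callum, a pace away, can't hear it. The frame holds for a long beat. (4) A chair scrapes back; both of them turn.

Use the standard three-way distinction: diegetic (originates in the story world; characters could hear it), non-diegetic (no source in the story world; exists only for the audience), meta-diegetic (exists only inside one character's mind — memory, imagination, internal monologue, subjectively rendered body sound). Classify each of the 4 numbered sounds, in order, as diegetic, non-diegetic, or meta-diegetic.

(1) score with no on-screen or off-screen source; it exists for the audience alone → non-diegetic.
(2) subjective to Rafael: the gym is silent and Callum hears nothing → meta-diegetic.
(3) is meta-diegetic: point-of-audition from inside Rafael's body; not a sound in the room.
Sound (4): a chair is a real object/event in the scene's world, so diegetic.

non-diegetic, meta-diegetic, meta-diegetic, diegetic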